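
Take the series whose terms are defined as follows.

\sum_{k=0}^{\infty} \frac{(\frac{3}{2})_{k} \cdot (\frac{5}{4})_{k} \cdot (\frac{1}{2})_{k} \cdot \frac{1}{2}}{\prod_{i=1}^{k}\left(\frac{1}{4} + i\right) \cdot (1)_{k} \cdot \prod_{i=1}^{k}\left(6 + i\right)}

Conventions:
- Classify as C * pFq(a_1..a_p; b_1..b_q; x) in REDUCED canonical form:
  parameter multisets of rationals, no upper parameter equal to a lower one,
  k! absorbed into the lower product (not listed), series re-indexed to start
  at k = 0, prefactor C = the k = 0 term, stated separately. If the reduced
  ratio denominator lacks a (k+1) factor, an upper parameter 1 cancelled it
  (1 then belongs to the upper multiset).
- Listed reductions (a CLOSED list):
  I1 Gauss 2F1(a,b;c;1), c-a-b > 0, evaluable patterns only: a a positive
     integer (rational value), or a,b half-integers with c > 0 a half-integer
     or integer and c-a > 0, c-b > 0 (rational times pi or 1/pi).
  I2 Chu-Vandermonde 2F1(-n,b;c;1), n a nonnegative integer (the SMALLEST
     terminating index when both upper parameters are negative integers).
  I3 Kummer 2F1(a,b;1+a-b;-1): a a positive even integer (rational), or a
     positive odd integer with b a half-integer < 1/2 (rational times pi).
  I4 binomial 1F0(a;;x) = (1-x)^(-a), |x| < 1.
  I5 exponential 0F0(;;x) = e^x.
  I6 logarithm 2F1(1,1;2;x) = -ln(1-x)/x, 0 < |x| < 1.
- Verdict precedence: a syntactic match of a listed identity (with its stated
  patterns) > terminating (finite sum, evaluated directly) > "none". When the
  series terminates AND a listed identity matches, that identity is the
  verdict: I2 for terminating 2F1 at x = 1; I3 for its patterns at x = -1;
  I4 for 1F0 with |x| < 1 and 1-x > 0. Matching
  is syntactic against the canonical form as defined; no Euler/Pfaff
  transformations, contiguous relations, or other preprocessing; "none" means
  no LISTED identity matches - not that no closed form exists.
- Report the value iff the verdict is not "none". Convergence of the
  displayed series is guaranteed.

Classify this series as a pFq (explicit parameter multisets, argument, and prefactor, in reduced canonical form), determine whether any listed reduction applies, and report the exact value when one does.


The series (x = 1) is 2F1: upper {\frac{1}{2}, \frac{3}{2}}, lower {7}, prefactor \frac{1}{2}. Verdict: this is the half-integer Gauss pattern (I1) (x = 1; upper {\frac{1}{2}, \frac{3}{2}} half-integers, c = 7 in the evaluable pattern). Value: \frac{131072}{72765} / \pi.

Structural cue: with t_0 = \frac{1}{2}, the lower running product (C = 1/2) is a rising factorial.
Adjacent-term ratio: r(k) = 1 * (k+\frac{1}{2}) (k+\frac{3}{2}) / [(k+7) (k+1)] - rational; roots negated = parameters, x = 1, C = \frac{1}{2}.


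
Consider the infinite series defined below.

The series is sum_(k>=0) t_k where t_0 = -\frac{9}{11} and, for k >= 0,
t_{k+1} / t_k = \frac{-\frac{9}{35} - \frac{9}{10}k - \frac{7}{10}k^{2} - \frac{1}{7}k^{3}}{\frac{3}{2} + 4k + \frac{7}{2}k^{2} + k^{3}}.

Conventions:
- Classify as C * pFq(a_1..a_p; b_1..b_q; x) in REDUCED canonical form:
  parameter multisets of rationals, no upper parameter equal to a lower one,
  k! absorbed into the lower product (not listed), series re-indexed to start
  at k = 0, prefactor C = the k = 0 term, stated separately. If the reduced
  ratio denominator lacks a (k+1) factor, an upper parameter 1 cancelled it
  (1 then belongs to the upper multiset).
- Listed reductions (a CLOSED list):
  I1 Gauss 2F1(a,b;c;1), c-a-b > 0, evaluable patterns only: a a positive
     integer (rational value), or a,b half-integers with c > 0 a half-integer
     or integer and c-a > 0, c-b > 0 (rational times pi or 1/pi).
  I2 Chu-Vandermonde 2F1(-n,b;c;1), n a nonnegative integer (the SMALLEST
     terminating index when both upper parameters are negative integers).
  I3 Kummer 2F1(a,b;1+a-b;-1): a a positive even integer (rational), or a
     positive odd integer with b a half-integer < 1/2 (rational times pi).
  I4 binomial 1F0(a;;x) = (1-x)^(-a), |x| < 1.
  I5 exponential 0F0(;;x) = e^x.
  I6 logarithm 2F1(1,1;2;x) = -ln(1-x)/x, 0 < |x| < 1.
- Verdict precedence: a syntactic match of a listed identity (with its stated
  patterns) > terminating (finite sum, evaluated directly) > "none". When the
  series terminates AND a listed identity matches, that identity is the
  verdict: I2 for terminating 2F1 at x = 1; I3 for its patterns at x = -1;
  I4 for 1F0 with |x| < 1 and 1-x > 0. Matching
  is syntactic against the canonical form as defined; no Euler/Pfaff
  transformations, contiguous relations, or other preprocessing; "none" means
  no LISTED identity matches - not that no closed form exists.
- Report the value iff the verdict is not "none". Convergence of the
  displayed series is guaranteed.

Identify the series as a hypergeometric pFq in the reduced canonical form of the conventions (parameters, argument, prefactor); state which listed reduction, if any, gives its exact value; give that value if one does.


The series (x = -\frac{1}{7}) is 2F1: upper {\frac{2}{5}, 3}, lower {1}, prefactor -\frac{9}{11}. Verdict: no listed reduction: x = -\frac{1}{7} and upper {\frac{2}{5}, 3} fail every I1-I6 pattern.

Key step: from the first term -\frac{9}{11}: the expanded ratio factors over Q; C = -9/11, roots give parameters.
Term ratio: r(k) = -\frac{1}{7} * (k+\frac{2}{5}) (k+3) / [(k+1) (k+1)] - rational in k, leading ratio -\frac{1}{7}; with t_0 = -\frac{9}{11}, classification follows.


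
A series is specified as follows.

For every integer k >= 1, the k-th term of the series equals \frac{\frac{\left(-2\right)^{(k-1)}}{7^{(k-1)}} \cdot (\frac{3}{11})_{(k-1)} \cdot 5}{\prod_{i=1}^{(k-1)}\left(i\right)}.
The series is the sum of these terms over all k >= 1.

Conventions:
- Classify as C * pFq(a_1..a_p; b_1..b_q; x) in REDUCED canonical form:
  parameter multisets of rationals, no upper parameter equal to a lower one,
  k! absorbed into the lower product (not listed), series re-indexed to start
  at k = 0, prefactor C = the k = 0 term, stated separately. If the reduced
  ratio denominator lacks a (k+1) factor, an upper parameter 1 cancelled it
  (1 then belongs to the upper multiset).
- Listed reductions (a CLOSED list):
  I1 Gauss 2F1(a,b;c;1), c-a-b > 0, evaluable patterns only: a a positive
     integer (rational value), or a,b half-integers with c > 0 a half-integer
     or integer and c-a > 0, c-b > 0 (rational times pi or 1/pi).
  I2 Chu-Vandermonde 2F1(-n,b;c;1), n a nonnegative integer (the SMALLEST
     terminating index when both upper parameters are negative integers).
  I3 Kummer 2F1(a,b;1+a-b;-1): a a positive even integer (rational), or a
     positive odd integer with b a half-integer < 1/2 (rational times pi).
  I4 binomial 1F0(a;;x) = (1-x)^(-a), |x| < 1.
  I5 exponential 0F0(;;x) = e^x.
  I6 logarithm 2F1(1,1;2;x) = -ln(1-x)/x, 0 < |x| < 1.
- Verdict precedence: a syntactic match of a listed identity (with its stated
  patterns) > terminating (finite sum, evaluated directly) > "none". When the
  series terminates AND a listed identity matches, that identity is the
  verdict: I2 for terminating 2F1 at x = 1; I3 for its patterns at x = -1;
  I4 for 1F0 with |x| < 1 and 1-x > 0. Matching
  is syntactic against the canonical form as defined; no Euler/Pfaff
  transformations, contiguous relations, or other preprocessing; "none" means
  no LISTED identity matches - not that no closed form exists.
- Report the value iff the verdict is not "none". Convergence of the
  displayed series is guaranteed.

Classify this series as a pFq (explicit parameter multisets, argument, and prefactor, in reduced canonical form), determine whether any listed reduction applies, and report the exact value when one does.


This is 5 * 1F0(\frac{3}{11}; -; -\frac{2}{7}) in reduced canonical form. Verdict: this is binomial (I4) (the 1F0 binomial series: exponent -3/11, x = -\frac{2}{7}). Hence: 5 \cdot \left(\frac{9}{7}\right)^{-\frac{3}{11}}.

Key observation: with t_0 = 5, the product of the first k integers (C = 5, x = -2/7) is k!.
Ratio: r(k) = -\frac{2}{7} * (k+\frac{3}{11}) / [(k+1)] ; factor over Q: parameters, x = -\frac{2}{7}, and C = 5.


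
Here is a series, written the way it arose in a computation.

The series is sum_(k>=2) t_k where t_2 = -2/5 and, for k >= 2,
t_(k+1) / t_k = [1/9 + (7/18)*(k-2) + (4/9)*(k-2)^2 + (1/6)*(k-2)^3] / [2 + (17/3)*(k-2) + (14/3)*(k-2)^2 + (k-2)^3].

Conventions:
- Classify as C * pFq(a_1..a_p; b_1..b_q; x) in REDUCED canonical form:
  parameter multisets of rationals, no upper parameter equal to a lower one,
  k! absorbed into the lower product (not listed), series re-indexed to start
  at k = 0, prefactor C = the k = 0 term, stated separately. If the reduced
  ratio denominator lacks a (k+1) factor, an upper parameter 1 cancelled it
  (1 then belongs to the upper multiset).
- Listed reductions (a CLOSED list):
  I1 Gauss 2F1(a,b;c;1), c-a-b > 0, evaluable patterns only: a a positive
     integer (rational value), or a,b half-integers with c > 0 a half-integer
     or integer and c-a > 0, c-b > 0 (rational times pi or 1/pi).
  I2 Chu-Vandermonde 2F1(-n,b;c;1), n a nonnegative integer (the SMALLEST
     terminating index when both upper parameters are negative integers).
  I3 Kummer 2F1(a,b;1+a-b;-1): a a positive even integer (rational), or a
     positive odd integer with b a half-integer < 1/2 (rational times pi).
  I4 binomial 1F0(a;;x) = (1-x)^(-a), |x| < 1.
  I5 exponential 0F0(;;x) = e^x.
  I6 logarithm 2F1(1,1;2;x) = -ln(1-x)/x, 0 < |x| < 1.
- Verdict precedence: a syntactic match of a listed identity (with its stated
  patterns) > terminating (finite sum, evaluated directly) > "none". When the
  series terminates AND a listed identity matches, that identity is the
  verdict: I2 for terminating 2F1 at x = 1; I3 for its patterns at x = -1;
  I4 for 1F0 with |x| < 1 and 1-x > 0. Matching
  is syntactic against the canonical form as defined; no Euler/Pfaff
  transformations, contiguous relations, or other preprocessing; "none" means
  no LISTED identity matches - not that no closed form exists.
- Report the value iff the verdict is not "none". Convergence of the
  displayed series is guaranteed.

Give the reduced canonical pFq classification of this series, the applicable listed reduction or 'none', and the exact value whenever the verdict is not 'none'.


Classification (C = -2/5): 2F1 with upper {1, 1}, lower {3}, argument x = 1/6. Verdict: none here - no I1-I6 shape fits x = 1/6 with lower {3}.

The tell: x = (1/6) and the ratio is unreduced: k + 2/3 divides both sides (prefactor -2/5).
Step ratio: r(k) = (1/6) * (k+1) (k+1) / [(k+3) (k+1)] - rational in k, leading ratio (1/6); with t_0 = -2/5, classification follows.


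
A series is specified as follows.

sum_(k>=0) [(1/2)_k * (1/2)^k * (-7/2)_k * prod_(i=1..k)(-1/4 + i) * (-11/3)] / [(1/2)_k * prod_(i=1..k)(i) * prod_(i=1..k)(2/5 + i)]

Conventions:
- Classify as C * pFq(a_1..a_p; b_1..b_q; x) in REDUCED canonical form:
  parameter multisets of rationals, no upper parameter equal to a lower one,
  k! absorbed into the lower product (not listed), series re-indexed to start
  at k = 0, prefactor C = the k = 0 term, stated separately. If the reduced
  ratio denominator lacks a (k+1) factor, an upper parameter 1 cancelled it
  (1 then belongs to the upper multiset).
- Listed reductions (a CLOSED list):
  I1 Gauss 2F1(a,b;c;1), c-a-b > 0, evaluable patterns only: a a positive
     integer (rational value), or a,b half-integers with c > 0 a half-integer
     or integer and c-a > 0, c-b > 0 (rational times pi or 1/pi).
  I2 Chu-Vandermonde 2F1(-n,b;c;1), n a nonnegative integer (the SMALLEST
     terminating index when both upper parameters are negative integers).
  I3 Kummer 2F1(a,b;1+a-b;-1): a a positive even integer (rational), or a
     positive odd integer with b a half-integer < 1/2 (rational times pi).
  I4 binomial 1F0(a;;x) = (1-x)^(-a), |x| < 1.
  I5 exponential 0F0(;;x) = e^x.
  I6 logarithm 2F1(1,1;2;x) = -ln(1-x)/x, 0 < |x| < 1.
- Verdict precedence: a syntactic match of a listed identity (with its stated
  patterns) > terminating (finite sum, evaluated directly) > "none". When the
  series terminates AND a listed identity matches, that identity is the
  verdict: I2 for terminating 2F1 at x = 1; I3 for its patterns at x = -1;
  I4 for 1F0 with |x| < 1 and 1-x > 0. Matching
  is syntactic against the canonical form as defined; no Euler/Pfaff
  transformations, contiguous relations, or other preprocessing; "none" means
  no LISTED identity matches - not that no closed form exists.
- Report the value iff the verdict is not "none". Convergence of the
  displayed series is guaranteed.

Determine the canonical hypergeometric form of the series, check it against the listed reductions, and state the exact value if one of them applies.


Key observation: x = (1/2) and the lower running product (prefactor -11/3) is a rising factorial.
Adjacent-term ratio: r(k) = (1/2) * (k-7/2) (k+3/4) / [(k+7/5) (k+1)] - rational; roots negated = parameters, x = (1/2), C = -11/3.

At argument 1/2: a 2F1 with upper {-7/2, 3/4}, lower {7/5}, scaled by C = -11/3. Verdict: none. Every listed pattern misses the 2F1 form at 1/2, upper {-7/2, 3/4}.


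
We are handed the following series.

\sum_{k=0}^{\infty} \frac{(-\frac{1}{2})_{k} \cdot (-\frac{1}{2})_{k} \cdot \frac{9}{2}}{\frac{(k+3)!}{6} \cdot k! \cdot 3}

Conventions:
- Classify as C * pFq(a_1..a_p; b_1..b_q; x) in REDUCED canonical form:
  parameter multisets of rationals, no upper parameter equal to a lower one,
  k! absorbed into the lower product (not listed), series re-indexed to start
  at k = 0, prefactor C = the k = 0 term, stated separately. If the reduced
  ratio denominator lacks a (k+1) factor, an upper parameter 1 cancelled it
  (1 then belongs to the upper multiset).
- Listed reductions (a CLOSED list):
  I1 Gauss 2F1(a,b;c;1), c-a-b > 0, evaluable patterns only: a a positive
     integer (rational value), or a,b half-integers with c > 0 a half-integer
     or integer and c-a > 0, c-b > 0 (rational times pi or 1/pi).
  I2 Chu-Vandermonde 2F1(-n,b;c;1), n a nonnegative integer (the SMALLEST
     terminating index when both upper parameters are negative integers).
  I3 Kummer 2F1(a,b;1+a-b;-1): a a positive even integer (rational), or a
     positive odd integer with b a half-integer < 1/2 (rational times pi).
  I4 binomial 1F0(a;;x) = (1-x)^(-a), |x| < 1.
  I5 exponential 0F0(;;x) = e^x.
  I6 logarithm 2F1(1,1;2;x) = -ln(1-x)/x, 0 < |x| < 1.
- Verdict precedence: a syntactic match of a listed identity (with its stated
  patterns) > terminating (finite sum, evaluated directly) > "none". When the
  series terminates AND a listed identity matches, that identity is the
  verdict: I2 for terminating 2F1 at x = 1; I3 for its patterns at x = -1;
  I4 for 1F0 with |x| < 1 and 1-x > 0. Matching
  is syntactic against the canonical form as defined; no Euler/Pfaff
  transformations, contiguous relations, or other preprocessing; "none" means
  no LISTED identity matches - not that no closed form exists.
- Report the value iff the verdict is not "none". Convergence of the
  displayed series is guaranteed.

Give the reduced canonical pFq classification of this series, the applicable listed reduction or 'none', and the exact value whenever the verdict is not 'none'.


Structural cue: t_0 = \frac{3}{2} here, and the denominator's factorial ratio (prefactor 3/2) is a lower Pochhammer.
Ratio: r(k) = 1 * (k-\frac{1}{2}) (k-\frac{1}{2}) / [(k+4) (k+1)] ; factor over Q: parameters, x = 1, and C = \frac{3}{2}.

Canonical form: C = \frac{3}{2} times 2F1 with upper {-\frac{1}{2}, -\frac{1}{2}}, lower {4}, x = 1. Verdict (x = 1): Gauss (I1, half-integer pattern) applies (x = 1; upper {-\frac{1}{2}, -\frac{1}{2}} half-integers, c = 4 in the evaluable pattern). Exact value: \frac{6144}{1225} / \pi.


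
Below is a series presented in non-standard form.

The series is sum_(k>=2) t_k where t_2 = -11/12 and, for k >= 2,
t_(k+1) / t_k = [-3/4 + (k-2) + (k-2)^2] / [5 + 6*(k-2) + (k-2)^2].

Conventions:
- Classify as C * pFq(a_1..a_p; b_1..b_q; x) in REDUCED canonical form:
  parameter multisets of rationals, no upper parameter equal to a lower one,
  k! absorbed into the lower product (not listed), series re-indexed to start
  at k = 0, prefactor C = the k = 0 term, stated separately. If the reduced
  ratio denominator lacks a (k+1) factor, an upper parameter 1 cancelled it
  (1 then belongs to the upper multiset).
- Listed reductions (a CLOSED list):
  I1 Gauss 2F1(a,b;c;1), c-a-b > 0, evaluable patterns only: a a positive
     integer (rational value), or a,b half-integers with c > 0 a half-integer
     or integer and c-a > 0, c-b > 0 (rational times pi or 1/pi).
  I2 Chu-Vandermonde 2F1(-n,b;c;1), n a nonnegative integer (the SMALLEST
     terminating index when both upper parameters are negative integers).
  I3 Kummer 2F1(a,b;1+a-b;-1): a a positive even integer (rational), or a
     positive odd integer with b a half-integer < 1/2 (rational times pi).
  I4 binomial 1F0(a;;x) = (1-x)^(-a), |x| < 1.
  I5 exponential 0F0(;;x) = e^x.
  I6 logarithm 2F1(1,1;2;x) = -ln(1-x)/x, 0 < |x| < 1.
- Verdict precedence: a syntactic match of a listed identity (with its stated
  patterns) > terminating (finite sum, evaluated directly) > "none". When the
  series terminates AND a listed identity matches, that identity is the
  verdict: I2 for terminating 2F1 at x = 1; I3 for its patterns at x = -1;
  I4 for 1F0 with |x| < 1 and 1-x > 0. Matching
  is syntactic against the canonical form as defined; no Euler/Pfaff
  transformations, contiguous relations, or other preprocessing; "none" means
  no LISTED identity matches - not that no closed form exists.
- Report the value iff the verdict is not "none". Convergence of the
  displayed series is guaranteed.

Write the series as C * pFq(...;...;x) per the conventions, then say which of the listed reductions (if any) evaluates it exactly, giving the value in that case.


Reduced: x = 1, 2F1, upper = {-1/2, 3/2}, lower = {5}, C = -11/12. Verdict: the half-integer Gauss pattern (I1) applies (x = 1; upper {-1/2, 3/2} half-integers, c = 5 in the evaluable pattern). Exact value: (-11264/4725) / pi.

Key step: with t_0 = -11/12, roots of the ratio polynomials (C = -11/12, x = 1) are the negated parameters.
Consecutive-term ratio: r(k) = 1 * (k-1/2) (k+3/2) / [(k+5) (k+1)] - rational in k. x = 1; t_0 = -11/12; negate the roots.


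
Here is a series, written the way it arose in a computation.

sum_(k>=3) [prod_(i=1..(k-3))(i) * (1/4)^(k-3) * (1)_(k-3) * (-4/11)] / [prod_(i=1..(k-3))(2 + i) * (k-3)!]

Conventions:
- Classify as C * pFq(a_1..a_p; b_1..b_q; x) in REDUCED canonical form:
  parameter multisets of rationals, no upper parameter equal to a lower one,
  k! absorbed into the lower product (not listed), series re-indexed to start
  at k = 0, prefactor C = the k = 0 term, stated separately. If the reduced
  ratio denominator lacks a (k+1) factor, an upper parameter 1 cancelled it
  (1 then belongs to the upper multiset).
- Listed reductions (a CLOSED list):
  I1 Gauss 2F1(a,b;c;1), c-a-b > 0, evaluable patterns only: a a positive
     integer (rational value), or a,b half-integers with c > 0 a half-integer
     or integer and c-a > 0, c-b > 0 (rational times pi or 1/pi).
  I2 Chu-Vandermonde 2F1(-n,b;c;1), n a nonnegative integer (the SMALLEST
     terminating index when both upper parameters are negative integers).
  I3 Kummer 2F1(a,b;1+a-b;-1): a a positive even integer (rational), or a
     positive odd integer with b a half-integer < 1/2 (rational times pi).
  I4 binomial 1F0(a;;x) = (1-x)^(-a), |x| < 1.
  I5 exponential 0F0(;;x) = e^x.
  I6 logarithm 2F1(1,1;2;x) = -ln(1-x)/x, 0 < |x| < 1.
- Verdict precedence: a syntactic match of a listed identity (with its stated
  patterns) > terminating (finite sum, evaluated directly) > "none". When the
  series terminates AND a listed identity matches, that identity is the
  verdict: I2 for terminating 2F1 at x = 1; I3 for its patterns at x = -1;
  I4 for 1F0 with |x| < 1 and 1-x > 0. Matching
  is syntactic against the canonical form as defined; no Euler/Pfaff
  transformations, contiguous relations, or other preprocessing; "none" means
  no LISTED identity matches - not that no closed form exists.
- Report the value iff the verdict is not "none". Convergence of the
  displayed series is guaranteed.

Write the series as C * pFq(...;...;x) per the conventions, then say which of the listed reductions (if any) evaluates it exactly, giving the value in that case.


Key observation: from the first term -4/11: the running product (C = -4/11, x = 1/4) telescopes to a rising factorial.
Consecutive-term ratio: r(k) = (1/4) * (k+1) (k+1) / [(k+3) (k+1)] - rational; roots negated = parameters, x = (1/4), C = -4/11.

With C = -4/11: the canonical form is 2F1(1, 1; 3; 1/4). Verdict: no listed reduction: x = 1/4 and upper {1, 1} fail every I1-I6 pattern.


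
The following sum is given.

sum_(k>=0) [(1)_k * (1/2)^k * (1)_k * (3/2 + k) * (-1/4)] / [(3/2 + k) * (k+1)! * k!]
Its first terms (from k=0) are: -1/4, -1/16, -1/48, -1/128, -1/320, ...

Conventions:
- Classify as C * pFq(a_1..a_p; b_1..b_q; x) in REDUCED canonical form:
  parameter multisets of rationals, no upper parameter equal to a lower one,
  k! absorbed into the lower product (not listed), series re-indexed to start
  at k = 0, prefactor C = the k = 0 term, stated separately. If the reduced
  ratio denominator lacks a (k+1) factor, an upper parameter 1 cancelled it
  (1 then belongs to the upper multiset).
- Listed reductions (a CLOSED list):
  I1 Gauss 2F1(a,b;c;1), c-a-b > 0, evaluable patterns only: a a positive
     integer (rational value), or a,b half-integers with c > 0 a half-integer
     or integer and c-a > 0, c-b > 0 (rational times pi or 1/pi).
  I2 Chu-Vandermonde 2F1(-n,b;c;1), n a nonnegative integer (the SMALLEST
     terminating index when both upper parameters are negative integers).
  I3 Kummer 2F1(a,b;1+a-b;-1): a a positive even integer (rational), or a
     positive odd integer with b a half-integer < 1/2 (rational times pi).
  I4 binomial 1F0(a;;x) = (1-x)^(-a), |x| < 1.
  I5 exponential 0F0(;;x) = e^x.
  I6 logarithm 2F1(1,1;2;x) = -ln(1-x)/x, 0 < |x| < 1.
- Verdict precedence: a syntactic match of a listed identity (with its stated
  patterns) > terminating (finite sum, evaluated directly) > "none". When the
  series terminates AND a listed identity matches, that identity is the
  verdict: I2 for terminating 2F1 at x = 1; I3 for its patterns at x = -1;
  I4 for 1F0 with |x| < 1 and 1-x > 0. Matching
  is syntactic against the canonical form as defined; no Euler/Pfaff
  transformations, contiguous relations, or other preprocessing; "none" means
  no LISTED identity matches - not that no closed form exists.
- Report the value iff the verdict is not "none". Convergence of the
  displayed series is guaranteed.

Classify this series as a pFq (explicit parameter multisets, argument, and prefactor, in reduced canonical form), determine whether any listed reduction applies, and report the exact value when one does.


Key observation: t_0 being -1/4, striking the common factor k + 3/2 reduces the term (C = -1/4, x = 1/2).
Term ratio: r(k) = (1/2) * (k+1) (k+1) / [(k+2) (k+1)] - rational; roots negated = parameters, x = (1/2), C = -1/4.

At argument 1/2: a 2F1 with upper {1, 1}, lower {2}, scaled by C = -1/4. Verdict: this is the logarithmic series (I6) (the logarithm: parameters (1,1;2), x = 1/2). Exact value: (1/2) * ln(1/2).


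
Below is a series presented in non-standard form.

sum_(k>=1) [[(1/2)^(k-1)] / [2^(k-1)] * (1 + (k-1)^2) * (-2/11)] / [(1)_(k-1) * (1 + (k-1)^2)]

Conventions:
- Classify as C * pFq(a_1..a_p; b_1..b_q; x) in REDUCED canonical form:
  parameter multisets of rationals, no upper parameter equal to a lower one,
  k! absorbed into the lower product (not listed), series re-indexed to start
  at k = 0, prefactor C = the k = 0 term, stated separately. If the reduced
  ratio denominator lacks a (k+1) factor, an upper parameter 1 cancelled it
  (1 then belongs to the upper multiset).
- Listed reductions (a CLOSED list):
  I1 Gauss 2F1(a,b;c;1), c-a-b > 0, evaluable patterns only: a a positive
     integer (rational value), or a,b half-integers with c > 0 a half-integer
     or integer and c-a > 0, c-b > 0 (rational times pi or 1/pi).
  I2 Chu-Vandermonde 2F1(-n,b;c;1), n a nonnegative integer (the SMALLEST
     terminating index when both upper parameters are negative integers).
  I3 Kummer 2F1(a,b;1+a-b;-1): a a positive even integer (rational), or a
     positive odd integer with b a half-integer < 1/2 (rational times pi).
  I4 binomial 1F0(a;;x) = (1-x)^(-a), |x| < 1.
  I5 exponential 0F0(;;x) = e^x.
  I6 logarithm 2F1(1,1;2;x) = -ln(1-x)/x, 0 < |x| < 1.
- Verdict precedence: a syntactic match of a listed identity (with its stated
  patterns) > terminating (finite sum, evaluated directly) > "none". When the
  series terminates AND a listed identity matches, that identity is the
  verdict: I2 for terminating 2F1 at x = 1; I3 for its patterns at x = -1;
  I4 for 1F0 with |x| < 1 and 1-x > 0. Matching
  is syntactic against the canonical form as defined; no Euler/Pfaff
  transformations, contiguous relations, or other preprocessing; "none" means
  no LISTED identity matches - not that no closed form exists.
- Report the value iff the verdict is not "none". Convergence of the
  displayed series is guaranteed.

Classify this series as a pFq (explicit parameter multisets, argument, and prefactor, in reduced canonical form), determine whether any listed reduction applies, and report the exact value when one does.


The tell: from the first term -2/11: (1)_k (C = -2/11, x = 1/4) is k! itself.
Consecutive-term ratio: r(k) = (1/4) * 1 / [(k+1)] - poly over poly, x = (1/4) from leading terms; C = -2/11 at k = 0.

Canonical form: C = -2/11 times 0F0 with upper {-}, lower {-}, x = 1/4. Verdict: the I5 exponential reduction applies (the 0F0 exponential series at x = 1/4). Hence: (-2/11) * e^(1/4).


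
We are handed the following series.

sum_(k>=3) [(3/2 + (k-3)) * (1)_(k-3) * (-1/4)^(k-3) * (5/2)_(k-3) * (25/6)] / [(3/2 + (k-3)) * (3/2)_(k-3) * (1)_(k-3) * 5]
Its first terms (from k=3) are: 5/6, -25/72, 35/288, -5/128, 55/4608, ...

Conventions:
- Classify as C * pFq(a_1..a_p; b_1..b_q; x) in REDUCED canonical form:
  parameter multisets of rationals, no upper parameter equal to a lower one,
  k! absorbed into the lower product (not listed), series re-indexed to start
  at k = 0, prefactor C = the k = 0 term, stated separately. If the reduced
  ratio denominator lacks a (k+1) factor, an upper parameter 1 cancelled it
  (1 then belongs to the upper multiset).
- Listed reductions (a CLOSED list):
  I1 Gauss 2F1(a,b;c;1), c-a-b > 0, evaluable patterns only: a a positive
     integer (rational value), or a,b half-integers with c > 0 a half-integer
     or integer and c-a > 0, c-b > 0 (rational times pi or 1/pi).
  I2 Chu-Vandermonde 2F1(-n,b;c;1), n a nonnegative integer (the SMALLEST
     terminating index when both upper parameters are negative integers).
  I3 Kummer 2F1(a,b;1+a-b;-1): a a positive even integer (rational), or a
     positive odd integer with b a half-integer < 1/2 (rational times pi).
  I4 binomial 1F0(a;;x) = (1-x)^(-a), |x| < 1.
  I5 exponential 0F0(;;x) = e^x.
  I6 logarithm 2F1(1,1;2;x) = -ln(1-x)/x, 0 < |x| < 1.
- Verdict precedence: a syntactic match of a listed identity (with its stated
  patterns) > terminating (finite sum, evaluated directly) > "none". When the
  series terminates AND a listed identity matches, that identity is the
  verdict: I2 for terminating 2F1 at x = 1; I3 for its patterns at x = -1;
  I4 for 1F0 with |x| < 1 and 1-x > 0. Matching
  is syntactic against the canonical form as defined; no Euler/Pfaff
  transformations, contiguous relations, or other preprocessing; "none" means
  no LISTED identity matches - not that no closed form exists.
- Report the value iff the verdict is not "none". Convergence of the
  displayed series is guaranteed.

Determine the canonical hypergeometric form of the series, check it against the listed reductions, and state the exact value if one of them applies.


With C = 5/6: the canonical form is 2F1(1, 5/2; 3/2; -1/4). Verdict: none. A 2F1 with upper {1, 5/2} fits none of I1-I6 at x = -1/4; the sum runs forever.

Structural cue: t_0 = 5/6 here, and striking the common factor k + 3/2 reduces the term (prefactor 5/6).
Ratio: r(k) = (-1/4) * (k+1) (k+5/2) / [(k+3/2) (k+1)] - poly over poly, x = (-1/4) from leading terms; C = 5/6 at k = 0.


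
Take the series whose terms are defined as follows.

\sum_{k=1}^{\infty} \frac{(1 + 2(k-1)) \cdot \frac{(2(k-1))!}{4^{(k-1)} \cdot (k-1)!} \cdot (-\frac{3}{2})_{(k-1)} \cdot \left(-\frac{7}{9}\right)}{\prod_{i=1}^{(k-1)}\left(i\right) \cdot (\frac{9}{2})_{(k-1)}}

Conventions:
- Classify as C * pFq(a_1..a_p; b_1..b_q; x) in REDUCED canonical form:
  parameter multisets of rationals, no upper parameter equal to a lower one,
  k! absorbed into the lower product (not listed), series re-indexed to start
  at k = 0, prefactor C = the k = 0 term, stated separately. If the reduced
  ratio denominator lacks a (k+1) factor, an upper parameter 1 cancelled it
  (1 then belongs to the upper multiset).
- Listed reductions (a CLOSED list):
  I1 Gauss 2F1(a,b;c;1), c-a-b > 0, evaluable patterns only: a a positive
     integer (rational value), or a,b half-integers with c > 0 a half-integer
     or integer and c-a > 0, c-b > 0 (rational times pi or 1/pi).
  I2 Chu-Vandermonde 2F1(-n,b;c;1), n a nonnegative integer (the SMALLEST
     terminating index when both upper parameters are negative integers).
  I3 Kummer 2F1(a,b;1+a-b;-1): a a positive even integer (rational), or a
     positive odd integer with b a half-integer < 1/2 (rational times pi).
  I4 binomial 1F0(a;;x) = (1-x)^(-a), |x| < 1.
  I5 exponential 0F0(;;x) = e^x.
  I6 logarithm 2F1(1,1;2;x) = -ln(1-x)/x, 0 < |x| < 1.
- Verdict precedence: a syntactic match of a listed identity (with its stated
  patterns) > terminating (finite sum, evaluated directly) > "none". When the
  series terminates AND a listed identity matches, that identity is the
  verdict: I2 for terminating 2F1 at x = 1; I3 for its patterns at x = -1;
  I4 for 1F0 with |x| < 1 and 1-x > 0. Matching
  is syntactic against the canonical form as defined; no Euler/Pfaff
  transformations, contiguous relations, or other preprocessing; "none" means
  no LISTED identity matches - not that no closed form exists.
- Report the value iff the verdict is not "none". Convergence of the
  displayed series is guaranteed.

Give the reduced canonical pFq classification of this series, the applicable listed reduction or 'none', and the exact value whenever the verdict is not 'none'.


First insight: x = 1 and the product of the first k integers (C = -7/9) is k!.
Adjacent-term ratio: r(k) = 1 * (k-\frac{3}{2}) (k+\frac{3}{2}) / [(k+\frac{9}{2}) (k+1)] - rational; roots negated = parameters, x = 1, C = -\frac{7}{9}.

Classification (C = -\frac{7}{9}): 2F1 with upper {-\frac{3}{2}, \frac{3}{2}}, lower {\frac{9}{2}}, argument x = 1. Verdict at x = 1: the half-integer Gauss pattern (I1) matches (x = 1; upper {-\frac{3}{2}, \frac{3}{2}} half-integers, c = \frac{9}{2} in the evaluable pattern). Value: \left(-\frac{1715}{12288}\right) \cdot \pi.


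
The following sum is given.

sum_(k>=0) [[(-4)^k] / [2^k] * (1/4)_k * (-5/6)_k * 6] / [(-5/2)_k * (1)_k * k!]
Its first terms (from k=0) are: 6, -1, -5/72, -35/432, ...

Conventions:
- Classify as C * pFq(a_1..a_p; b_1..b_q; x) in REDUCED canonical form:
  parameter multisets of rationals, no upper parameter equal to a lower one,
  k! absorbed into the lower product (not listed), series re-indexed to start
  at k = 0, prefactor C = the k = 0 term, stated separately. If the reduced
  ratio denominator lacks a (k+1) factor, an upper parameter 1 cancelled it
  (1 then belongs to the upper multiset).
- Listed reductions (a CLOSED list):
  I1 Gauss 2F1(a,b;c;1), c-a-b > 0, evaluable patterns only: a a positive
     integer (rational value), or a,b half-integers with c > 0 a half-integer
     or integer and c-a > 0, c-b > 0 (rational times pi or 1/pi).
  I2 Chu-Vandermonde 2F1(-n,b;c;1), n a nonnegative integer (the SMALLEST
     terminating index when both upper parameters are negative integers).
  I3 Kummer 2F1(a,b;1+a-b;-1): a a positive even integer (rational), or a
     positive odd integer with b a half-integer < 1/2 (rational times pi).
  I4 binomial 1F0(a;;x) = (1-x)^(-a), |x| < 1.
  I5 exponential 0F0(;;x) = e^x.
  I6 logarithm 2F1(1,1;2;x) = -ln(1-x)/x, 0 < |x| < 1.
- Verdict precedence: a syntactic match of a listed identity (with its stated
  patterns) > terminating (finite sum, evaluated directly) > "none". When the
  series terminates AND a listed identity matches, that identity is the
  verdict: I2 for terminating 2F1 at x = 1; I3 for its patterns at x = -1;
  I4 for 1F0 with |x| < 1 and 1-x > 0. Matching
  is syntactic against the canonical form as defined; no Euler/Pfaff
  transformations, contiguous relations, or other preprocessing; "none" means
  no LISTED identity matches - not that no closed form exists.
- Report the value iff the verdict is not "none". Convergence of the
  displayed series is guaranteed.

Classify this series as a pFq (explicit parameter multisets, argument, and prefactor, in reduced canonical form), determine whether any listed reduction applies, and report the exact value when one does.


Prefactor 6, argument -2: 2F2 with upper {-5/6, 1/4} over lower {-5/2, 1}. Verdict: none (x = -2): each listed identity misses the multisets {-5/6, 1/4} ; {-5/2, 1}.

Structural cue: t_0 = 6 here, and (1)_k (C = 6, x = -2) is k! itself.
Step ratio: r(k) = (-2) * (k-5/6) (k+1/4) / [(k-5/2) (k+1) (k+1)] - rational; roots negated = parameters, x = (-2), C = 6.


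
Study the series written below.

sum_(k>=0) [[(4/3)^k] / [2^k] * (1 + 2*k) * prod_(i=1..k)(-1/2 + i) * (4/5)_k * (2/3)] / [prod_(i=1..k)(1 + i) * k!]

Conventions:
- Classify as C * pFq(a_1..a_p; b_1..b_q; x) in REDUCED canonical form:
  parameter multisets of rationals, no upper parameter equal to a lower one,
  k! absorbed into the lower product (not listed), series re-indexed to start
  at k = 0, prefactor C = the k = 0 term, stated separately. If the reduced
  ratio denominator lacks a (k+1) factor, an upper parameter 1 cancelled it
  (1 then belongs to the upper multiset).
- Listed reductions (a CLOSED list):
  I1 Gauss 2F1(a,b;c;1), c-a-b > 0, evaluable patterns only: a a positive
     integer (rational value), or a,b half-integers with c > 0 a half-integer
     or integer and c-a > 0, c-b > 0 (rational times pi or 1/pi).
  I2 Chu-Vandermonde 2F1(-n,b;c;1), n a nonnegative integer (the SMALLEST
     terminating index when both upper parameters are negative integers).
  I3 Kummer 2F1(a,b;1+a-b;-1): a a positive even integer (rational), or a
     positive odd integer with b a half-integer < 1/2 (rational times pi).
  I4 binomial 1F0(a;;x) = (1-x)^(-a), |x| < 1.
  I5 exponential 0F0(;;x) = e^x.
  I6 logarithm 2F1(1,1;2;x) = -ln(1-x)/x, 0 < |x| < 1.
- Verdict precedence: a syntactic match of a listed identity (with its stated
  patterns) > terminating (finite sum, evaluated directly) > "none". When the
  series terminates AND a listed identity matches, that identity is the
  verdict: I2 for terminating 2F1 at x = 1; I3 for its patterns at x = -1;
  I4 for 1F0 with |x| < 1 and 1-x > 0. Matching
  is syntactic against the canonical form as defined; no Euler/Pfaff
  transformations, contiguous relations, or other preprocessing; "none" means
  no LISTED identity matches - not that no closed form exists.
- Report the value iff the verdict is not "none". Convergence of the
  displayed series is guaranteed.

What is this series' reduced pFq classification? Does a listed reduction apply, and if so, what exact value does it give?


Structural cue: x = (2/3) and the two k-th powers (prefactor 2/3) combine into one argument.
Consecutive-term ratio: r(k) = (2/3) * (k+4/5) (k+3/2) / [(k+2) (k+1)] - rational in k. x = (2/3); t_0 = 2/3; negate the roots.

Reduced: x = 2/3, 2F1, upper = {4/5, 3/2}, lower = {2}, C = 2/3. Verdict: none (x = 2/3): each listed identity misses the multisets {4/5, 3/2} ; {2}.


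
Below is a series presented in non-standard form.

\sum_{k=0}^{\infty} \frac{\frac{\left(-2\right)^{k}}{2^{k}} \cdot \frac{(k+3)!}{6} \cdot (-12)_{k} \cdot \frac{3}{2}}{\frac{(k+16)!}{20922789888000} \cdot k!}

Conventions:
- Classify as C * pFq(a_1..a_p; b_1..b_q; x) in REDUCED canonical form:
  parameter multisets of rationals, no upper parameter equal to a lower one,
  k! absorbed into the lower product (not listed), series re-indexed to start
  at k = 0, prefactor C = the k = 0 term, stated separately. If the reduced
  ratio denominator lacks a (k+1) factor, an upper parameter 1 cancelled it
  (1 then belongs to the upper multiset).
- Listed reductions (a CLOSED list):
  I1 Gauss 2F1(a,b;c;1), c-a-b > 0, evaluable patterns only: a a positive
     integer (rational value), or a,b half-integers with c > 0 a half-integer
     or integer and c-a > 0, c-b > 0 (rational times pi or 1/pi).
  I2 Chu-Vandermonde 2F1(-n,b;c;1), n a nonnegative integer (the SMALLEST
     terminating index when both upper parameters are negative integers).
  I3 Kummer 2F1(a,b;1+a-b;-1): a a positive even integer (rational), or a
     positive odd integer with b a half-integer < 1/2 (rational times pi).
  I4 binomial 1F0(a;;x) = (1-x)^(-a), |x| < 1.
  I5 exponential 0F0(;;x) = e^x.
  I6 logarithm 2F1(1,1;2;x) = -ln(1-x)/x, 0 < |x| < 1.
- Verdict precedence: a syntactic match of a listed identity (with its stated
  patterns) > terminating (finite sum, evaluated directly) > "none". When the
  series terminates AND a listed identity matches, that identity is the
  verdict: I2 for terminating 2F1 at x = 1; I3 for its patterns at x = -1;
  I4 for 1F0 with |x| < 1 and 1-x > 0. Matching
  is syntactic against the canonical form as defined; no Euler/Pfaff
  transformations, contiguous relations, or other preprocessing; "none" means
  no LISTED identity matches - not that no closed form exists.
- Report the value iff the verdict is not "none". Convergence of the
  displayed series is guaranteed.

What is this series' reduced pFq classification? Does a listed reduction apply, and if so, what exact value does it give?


Structural cue: t_0 = \frac{3}{2} here, and the two k-th powers (C = 3/2, x = -1) combine into one argument.
Ratio: r(k) = -1 * (k-12) (k+4) / [(k+17) (k+1)] ; factor over Q: parameters, x = -1, and C = \frac{3}{2}.

At argument -1: a 2F1 with upper {-12, 4}, lower {17}, scaled by C = \frac{3}{2}. Verdict: this is Kummer (I3) (x = -1; c = 17 equals 1+a-b for upper {-12, 4}: listed pattern). Exact value: 30.


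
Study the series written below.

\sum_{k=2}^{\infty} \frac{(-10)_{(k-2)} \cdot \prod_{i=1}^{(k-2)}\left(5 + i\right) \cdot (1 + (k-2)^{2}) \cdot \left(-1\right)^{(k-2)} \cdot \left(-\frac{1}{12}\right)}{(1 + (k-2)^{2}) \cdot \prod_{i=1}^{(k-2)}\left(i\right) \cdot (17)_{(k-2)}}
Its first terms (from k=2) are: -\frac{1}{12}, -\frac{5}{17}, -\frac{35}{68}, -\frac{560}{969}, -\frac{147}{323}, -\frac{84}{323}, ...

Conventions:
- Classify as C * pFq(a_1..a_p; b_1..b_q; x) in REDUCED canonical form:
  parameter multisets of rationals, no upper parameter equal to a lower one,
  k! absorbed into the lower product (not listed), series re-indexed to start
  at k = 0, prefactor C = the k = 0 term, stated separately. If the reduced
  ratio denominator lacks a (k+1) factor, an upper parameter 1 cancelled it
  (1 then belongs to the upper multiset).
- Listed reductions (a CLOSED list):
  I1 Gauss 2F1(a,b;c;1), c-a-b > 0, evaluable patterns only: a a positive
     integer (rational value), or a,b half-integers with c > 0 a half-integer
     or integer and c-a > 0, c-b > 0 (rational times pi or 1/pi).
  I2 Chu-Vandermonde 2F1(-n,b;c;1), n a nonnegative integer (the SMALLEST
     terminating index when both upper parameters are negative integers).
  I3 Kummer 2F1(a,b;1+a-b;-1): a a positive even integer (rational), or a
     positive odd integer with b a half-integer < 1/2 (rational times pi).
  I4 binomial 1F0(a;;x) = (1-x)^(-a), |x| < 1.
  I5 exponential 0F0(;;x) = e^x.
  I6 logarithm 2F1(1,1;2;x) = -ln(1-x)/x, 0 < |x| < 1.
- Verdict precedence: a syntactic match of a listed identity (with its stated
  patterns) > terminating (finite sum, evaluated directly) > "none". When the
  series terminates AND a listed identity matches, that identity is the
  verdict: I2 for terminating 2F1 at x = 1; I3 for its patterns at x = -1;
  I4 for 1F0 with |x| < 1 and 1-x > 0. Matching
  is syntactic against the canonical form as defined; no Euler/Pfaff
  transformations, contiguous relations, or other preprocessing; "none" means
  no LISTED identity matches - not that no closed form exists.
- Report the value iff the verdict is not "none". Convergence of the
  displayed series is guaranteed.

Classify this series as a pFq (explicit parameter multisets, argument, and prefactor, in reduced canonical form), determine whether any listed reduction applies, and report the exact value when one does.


At argument -1: a 2F1 with upper {-10, 6}, lower {17}, scaled by C = -\frac{1}{12}. Verdict: Kummer's theorem (I3) fires (x = -1; c = 17 equals 1+a-b for upper {-10, 6}: listed pattern). Value: -\frac{7}{3}.

Structural cue: t_0 being -\frac{1}{12}, the running product (C = -1/12) telescopes to a rising factorial.
Step ratio: r(k) = -1 * (k-10) (k+6) / [(k+17) (k+1)] - rational in k. x = -1; t_0 = -\frac{1}{12}; negate the roots.
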